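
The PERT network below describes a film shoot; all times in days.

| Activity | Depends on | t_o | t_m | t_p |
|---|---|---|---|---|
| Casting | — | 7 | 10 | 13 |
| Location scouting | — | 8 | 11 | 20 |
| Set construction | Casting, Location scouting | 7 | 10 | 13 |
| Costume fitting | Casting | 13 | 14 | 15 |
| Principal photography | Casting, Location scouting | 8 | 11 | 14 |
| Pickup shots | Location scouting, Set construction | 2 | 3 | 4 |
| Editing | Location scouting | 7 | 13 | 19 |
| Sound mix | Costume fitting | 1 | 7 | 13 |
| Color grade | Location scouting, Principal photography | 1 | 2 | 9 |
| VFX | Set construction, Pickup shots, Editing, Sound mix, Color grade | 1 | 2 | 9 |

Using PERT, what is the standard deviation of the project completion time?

te_Casting = (7 + 4·10 + 13)/6 = 60/6 = 10; σ²_Casting = ((13−7)/6)² = 1.000
te_Location scouting = (8 + 4·11 + 20)/6 = 72/6 = 12; σ²_Location scouting = ((20−8)/6)² = 4.000
te_Set construction = (7 + 4·10 + 13)/6 = 60/6 = 10; σ²_Set construction = ((13−7)/6)² = 1.000
te_Costume fitting = (13 + 4·14 + 15)/6 = 84/6 = 14; σ²_Costume fitting = ((15−13)/6)² = 0.111
te_Principal photography = (8 + 4·11 + 14)/6 = 66/6 = 11; σ²_Principal photography = ((14−8)/6)² = 1.000
te_Pickup shots = (2 + 4·3 + 4)/6 = 18/6 = 3; σ²_Pickup shots = ((4−2)/6)² = 0.111
te_Editing = (7 + 4·13 + 19)/6 = 78/6 = 13; σ²_Editing = ((19−7)/6)² = 4.000
te_Sound mix = (1 + 4·7 + 13)/6 = 42/6 = 7; σ²_Sound mix = ((13−1)/6)² = 4.000
te_Color grade = (1 + 4·2 + 9)/6 = 18/6 = 3; σ²_Color grade = ((9−1)/6)² = 1.778
te_VFX = (1 + 4·2 + 9)/6 = 18/6 = 3; σ²_VFX = ((9−1)/6)² = 1.778

Forward pass:
ES_Casting = 0; EF_Casting = 10
ES_Location scouting = 0; EF_Location scouting = 12
ES_Set construction = max(EF_Casting=10, EF_Location scouting=12) = 12; EF_Set construction = 12+10 = 22
ES_Costume fitting = 10; EF_Costume fitting = 10+14 = 24
ES_Principal photography = max(EF_Casting=10, EF_Location scouting=12) = 12; EF_Principal photography = 12+11 = 23
ES_Pickup shots = max(EF_Location scouting=12, EF_Set construction=22) = 22; EF_Pickup shots = 22+3 = 25
ES_Editing = 12; EF_Editing = 12+13 = 25
ES_Sound mix = 24; EF_Sound mix = 24+7 = 31
ES_Color grade = max(EF_Location scouting=12, EF_Principal photography=23) = 23; EF_Color grade = 23+3 = 26
ES_VFX = max(EF_Set construction=22, EF_Pickup shots=25, EF_Editing=25, EF_Sound mix=31, EF_Color grade=26) = 31; EF_VFX = 31+3 = 34
Expected project duration μ = 34 days. Critical path: Casting → Costume fitting → Sound mix → VFX.

Variance along critical path = 1.000 + 0.111 + 4.000 + 1.778 = 6.889
σ = √6.889 = 2.625 days

2.62 days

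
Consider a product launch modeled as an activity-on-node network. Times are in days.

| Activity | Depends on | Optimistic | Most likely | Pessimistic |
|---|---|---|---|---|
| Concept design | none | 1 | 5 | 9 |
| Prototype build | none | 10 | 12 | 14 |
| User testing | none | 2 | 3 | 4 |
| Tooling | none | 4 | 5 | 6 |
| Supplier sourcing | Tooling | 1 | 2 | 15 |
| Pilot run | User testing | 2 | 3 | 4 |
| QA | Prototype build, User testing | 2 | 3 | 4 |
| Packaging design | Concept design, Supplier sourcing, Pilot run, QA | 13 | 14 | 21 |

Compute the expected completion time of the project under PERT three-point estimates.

30 days

te_Concept design = (1 + 4·5 + 9)/6 = 30/6 = 5
te_Prototype build = (10 + 4·12 + 14)/6 = 72/6 = 12
te_User testing = (2 + 4·3 + 4)/6 = 18/6 = 3
te_Tooling = (4 + 4·5 + 6)/6 = 30/6 = 5
te_Supplier sourcing = (1 + 4·2 + 15)/6 = 24/6 = 4
te_Pilot run = (2 + 4·3 + 4)/6 = 18/6 = 3
te_QA = (2 + 4·3 + 4)/6 = 18/6 = 3
te_Packaging design = (13 + 4·14 + 21)/6 = 90/6 = 15

Forward pass:
ES_Concept design = 0; EF_Concept design = 5
ES_Prototype build = 0; EF_Prototype build = 12
ES_User testing = 0; EF_User testing = 3
ES_Tooling = 0; EF_Tooling = 5
ES_Supplier sourcing = 5; EF_Supplier sourcing = 5+4 = 9
ES_Pilot run = 3; EF_Pilot run = 3+3 = 6
ES_QA = max(EF_Prototype build=12, EF_User testing=3) = 12; EF_QA = 12+3 = 15
ES_Packaging design = max(EF_Concept design=5, EF_Supplier sourcing=9, EF_Pilot run=6, EF_QA=15) = 15; EF_Packaging design = 15+15 = 30
Expected project duration μ = 30 days. Critical path: Prototype build → QA → Packaging design.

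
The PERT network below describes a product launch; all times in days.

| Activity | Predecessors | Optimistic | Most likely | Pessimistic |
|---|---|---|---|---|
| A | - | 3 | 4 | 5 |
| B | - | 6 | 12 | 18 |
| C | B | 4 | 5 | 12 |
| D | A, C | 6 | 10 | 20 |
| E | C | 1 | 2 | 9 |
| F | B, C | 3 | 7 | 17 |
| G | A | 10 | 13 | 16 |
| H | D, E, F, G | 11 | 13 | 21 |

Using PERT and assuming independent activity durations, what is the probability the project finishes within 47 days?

0.857

te_A = (3 + 4·4 + 5)/6 = 24/6 = 4; σ²_A = ((5−3)/6)² = 0.111
te_B = (6 + 4·12 + 18)/6 = 72/6 = 12; σ²_B = ((18−6)/6)² = 4.000
te_C = (4 + 4·5 + 12)/6 = 36/6 = 6; σ²_C = ((12−4)/6)² = 1.778
te_D = (6 + 4·10 + 20)/6 = 66/6 = 11; σ²_D = ((20−6)/6)² = 5.444
te_E = (1 + 4·2 + 9)/6 = 18/6 = 3; σ²_E = ((9−1)/6)² = 1.778
te_F = (3 + 4·7 + 17)/6 = 48/6 = 8; σ²_F = ((17−3)/6)² = 5.444
te_G = (10 + 4·13 + 16)/6 = 78/6 = 13; σ²_G = ((16−10)/6)² = 1.000
te_H = (11 + 4·13 + 21)/6 = 84/6 = 14; σ²_H = ((21−11)/6)² = 2.778

Forward pass:
ES_A = 0; EF_A = 4
ES_B = 0; EF_B = 12
ES_C = 12; EF_C = 12+6 = 18
ES_D = max(EF_A=4, EF_C=18) = 18; EF_D = 18+11 = 29
ES_E = 18; EF_E = 18+3 = 21
ES_F = max(EF_B=12, EF_C=18) = 18; EF_F = 18+8 = 26
ES_G = 4; EF_G = 4+13 = 17
ES_H = max(EF_D=29, EF_E=21, EF_F=26, EF_G=17) = 29; EF_H = 29+14 = 43
Expected project duration μ = 43 days. Critical path: B → C → D → H.

Variance along critical path = 4.000 + 1.778 + 5.444 + 2.778 = 14.000; σ = √14.000 = 3.742 days.
Z = (47 − 43) / 3.742 = 1.069
P(T ≤ 47) = Φ(1.069) ≈ 0.857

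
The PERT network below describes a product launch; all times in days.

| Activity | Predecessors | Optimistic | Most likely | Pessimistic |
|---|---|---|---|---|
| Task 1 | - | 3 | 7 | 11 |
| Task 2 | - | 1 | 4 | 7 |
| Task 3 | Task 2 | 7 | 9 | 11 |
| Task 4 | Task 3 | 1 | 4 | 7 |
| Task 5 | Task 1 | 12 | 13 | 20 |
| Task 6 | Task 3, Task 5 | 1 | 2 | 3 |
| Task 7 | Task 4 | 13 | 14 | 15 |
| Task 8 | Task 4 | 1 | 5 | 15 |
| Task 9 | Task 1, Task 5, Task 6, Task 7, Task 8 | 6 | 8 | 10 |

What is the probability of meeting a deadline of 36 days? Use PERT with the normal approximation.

0.042

te_Task 1 = (3 + 4·7 + 11)/6 = 42/6 = 7; σ²_Task 1 = ((11−3)/6)² = 1.778
te_Task 2 = (1 + 4·4 + 7)/6 = 24/6 = 4; σ²_Task 2 = ((7−1)/6)² = 1.000
te_Task 3 = (7 + 4·9 + 11)/6 = 54/6 = 9; σ²_Task 3 = ((11−7)/6)² = 0.444
te_Task 4 = (1 + 4·4 + 7)/6 = 24/6 = 4; σ²_Task 4 = ((7−1)/6)² = 1.000
te_Task 5 = (12 + 4·13 + 20)/6 = 84/6 = 14; σ²_Task 5 = ((20−12)/6)² = 1.778
te_Task 6 = (1 + 4·2 + 3)/6 = 12/6 = 2; σ²_Task 6 = ((3−1)/6)² = 0.111
te_Task 7 = (13 + 4·14 + 15)/6 = 84/6 = 14; σ²_Task 7 = ((15−13)/6)² = 0.111
te_Task 8 = (1 + 4·5 + 15)/6 = 36/6 = 6; σ²_Task 8 = ((15−1)/6)² = 5.444
te_Task 9 = (6 + 4·8 + 10)/6 = 48/6 = 8; σ²_Task 9 = ((10−6)/6)² = 0.444

Forward pass:
ES_Task 1 = 0; EF_Task 1 = 7
ES_Task 2 = 0; EF_Task 2 = 4
ES_Task 3 = 4; EF_Task 3 = 4+9 = 13
ES_Task 4 = 13; EF_Task 4 = 13+4 = 17
ES_Task 5 = 7; EF_Task 5 = 7+14 = 21
ES_Task 6 = max(EF_Task 3=13, EF_Task 5=21) = 21; EF_Task 6 = 21+2 = 23
ES_Task 7 = 17; EF_Task 7 = 17+14 = 31
ES_Task 8 = 17; EF_Task 8 = 17+6 = 23
ES_Task 9 = max(EF_Task 1=7, EF_Task 5=21, EF_Task 6=23, EF_Task 7=31, EF_Task 8=23) = 31; EF_Task 9 = 31+8 = 39
Expected project duration μ = 39 days. Critical path: Task 2 → Task 3 → Task 4 → Task 7 → Task 9.

Variance along critical path = 1.000 + 0.444 + 1.000 + 0.111 + 0.444 = 3.000; σ = √3.000 = 1.732 days.
Z = (36 − 39) / 1.732 = -1.732
P(T ≤ 36) = Φ(-1.732) ≈ 0.042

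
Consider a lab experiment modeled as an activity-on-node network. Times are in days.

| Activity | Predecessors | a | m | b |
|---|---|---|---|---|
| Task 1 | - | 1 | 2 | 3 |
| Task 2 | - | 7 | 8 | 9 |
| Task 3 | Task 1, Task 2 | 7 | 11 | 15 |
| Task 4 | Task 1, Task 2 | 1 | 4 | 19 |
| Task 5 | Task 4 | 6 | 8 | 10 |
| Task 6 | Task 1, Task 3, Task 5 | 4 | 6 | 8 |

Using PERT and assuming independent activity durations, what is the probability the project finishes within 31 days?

te_Task 1 = (1 + 4·2 + 3)/6 = 12/6 = 2; σ²_Task 1 = ((3−1)/6)² = 0.111
te_Task 2 = (7 + 4·8 + 9)/6 = 48/6 = 8; σ²_Task 2 = ((9−7)/6)² = 0.111
te_Task 3 = (7 + 4·11 + 15)/6 = 66/6 = 11; σ²_Task 3 = ((15−7)/6)² = 1.778
te_Task 4 = (1 + 4·4 + 19)/6 = 36/6 = 6; σ²_Task 4 = ((19−1)/6)² = 9.000
te_Task 5 = (6 + 4·8 + 10)/6 = 48/6 = 8; σ²_Task 5 = ((10−6)/6)² = 0.444
te_Task 6 = (4 + 4·6 + 8)/6 = 36/6 = 6; σ²_Task 6 = ((8−4)/6)² = 0.444

Forward pass:
ES_Task 1 = 0; EF_Task 1 = 2
ES_Task 2 = 0; EF_Task 2 = 8
ES_Task 3 = max(EF_Task 1=2, EF_Task 2=8) = 8; EF_Task 3 = 8+11 = 19
ES_Task 4 = max(EF_Task 1=2, EF_Task 2=8) = 8; EF_Task 4 = 8+6 = 14
ES_Task 5 = 14; EF_Task 5 = 14+8 = 22
ES_Task 6 = max(EF_Task 1=2, EF_Task 3=19, EF_Task 5=22) = 22; EF_Task 6 = 22+6 = 28
Expected project duration μ = 28 days. Critical path: Task 2 → Task 4 → Task 5 → Task 6.

Variance along critical path = 0.111 + 9.000 + 0.444 + 0.444 = 10.000; σ = √10.000 = 3.162 days.
Z = (31 − 28) / 3.162 = 0.949
P(T ≤ 31) = Φ(0.949) ≈ 0.829

0.829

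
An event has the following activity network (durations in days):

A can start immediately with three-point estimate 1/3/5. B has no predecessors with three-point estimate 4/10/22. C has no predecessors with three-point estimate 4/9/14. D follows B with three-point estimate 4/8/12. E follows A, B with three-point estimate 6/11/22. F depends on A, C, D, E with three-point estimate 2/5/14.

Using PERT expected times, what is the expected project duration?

29 days

te_A = (1 + 4·3 + 5)/6 = 18/6 = 3
te_B = (4 + 4·10 + 22)/6 = 66/6 = 11
te_C = (4 + 4·9 + 14)/6 = 54/6 = 9
te_D = (4 + 4·8 + 12)/6 = 48/6 = 8
te_E = (6 + 4·11 + 22)/6 = 72/6 = 12
te_F = (2 + 4·5 + 14)/6 = 36/6 = 6

Forward pass:
ES_A = 0; EF_A = 3
ES_B = 0; EF_B = 11
ES_C = 0; EF_C = 9
ES_D = 11; EF_D = 11+8 = 19
ES_E = max(EF_A=3, EF_B=11) = 11; EF_E = 11+12 = 23
ES_F = max(EF_A=3, EF_C=9, EF_D=19, EF_E=23) = 23; EF_F = 23+6 = 29
Expected project duration μ = 29 days. Critical path: B → E → F.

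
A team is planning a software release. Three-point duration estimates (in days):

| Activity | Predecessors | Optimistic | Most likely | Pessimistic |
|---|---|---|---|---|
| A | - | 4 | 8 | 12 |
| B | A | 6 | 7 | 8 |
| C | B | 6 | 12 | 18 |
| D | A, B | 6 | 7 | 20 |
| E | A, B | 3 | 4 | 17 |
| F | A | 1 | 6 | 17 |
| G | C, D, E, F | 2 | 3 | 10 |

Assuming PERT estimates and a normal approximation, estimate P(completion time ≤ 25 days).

0.015

te_A = (4 + 4·8 + 12)/6 = 48/6 = 8; σ²_A = ((12−4)/6)² = 1.778
te_B = (6 + 4·7 + 8)/6 = 42/6 = 7; σ²_B = ((8−6)/6)² = 0.111
te_C = (6 + 4·12 + 18)/6 = 72/6 = 12; σ²_C = ((18−6)/6)² = 4.000
te_D = (6 + 4·7 + 20)/6 = 54/6 = 9; σ²_D = ((20−6)/6)² = 5.444
te_E = (3 + 4·4 + 17)/6 = 36/6 = 6; σ²_E = ((17−3)/6)² = 5.444
te_F = (1 + 4·6 + 17)/6 = 42/6 = 7; σ²_F = ((17−1)/6)² = 7.111
te_G = (2 + 4·3 + 10)/6 = 24/6 = 4; σ²_G = ((10−2)/6)² = 1.778

Forward pass:
ES_A = 0; EF_A = 8
ES_B = 8; EF_B = 8+7 = 15
ES_C = 15; EF_C = 15+12 = 27
ES_D = max(EF_A=8, EF_B=15) = 15; EF_D = 15+9 = 24
ES_E = max(EF_A=8, EF_B=15) = 15; EF_E = 15+6 = 21
ES_F = 8; EF_F = 8+7 = 15
ES_G = max(EF_C=27, EF_D=24, EF_E=21, EF_F=15) = 27; EF_G = 27+4 = 31
Expected project duration μ = 31 days. Critical path: A → B → C → G.

Variance along critical path = 1.778 + 0.111 + 4.000 + 1.778 = 7.667; σ = √7.667 = 2.769 days.
Z = (25 − 31) / 2.769 = -2.167
P(T ≤ 25) = Φ(-2.167) ≈ 0.015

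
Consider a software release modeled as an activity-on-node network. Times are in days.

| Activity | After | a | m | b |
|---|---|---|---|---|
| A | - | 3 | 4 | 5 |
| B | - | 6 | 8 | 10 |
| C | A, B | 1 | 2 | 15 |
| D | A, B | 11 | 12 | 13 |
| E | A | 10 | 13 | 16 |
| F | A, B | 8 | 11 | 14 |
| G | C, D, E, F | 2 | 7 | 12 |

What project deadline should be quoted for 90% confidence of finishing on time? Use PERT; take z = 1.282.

te_A = (3 + 4·4 + 5)/6 = 24/6 = 4; σ²_A = ((5−3)/6)² = 0.111
te_B = (6 + 4·8 + 10)/6 = 48/6 = 8; σ²_B = ((10−6)/6)² = 0.444
te_C = (1 + 4·2 + 15)/6 = 24/6 = 4; σ²_C = ((15−1)/6)² = 5.444
te_D = (11 + 4·12 + 13)/6 = 72/6 = 12; σ²_D = ((13−11)/6)² = 0.111
te_E = (10 + 4·13 + 16)/6 = 78/6 = 13; σ²_E = ((16−10)/6)² = 1.000
te_F = (8 + 4·11 + 14)/6 = 66/6 = 11; σ²_F = ((14−8)/6)² = 1.000
te_G = (2 + 4·7 + 12)/6 = 42/6 = 7; σ²_G = ((12−2)/6)² = 2.778

Forward pass:
ES_A = 0; EF_A = 4
ES_B = 0; EF_B = 8
ES_C = max(EF_A=4, EF_B=8) = 8; EF_C = 8+4 = 12
ES_D = max(EF_A=4, EF_B=8) = 8; EF_D = 8+12 = 20
ES_E = 4; EF_E = 4+13 = 17
ES_F = max(EF_A=4, EF_B=8) = 8; EF_F = 8+11 = 19
ES_G = max(EF_C=12, EF_D=20, EF_E=17, EF_F=19) = 20; EF_G = 20+7 = 27
Expected project duration μ = 27 days. Critical path: B → D → G.

Variance along critical path = 0.444 + 0.111 + 2.778 = 3.333; σ = 1.826 days.
D = μ + z·σ = 27 + 1.282·1.826 = 29.3 days

29.3 days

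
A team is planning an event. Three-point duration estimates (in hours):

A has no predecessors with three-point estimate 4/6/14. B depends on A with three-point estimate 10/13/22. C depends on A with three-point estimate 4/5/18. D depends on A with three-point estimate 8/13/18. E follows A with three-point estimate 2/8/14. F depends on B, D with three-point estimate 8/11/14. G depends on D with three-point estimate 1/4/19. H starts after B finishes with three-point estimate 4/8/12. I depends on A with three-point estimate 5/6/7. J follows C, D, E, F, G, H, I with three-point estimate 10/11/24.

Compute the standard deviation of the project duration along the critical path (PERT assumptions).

te_A = (4 + 4·6 + 14)/6 = 42/6 = 7; σ²_A = ((14−4)/6)² = 2.778
te_B = (10 + 4·13 + 22)/6 = 84/6 = 14; σ²_B = ((22−10)/6)² = 4.000
te_C = (4 + 4·5 + 18)/6 = 42/6 = 7; σ²_C = ((18−4)/6)² = 5.444
te_D = (8 + 4·13 + 18)/6 = 78/6 = 13; σ²_D = ((18−8)/6)² = 2.778
te_E = (2 + 4·8 + 14)/6 = 48/6 = 8; σ²_E = ((14−2)/6)² = 4.000
te_F = (8 + 4·11 + 14)/6 = 66/6 = 11; σ²_F = ((14−8)/6)² = 1.000
te_G = (1 + 4·4 + 19)/6 = 36/6 = 6; σ²_G = ((19−1)/6)² = 9.000
te_H = (4 + 4·8 + 12)/6 = 48/6 = 8; σ²_H = ((12−4)/6)² = 1.778
te_I = (5 + 4·6 + 7)/6 = 36/6 = 6; σ²_I = ((7−5)/6)² = 0.111
te_J = (10 + 4·11 + 24)/6 = 78/6 = 13; σ²_J = ((24−10)/6)² = 5.444

Forward pass:
ES_A = 0; EF_A = 7
ES_B = 7; EF_B = 7+14 = 21
ES_C = 7; EF_C = 7+7 = 14
ES_D = 7; EF_D = 7+13 = 20
ES_E = 7; EF_E = 7+8 = 15
ES_F = max(EF_B=21, EF_D=20) = 21; EF_F = 21+11 = 32
ES_G = 20; EF_G = 20+6 = 26
ES_H = 21; EF_H = 21+8 = 29
ES_I = 7; EF_I = 7+6 = 13
ES_J = max(EF_C=14, EF_D=20, EF_E=15, EF_F=32, EF_G=26, EF_H=29, EF_I=13) = 32; EF_J = 32+13 = 45
Expected project duration μ = 45 hours. Critical path: A → B → F → J.

Variance along critical path = 2.778 + 4.000 + 1.000 + 5.444 = 13.222
σ = √13.222 = 3.636 hours

3.64 hours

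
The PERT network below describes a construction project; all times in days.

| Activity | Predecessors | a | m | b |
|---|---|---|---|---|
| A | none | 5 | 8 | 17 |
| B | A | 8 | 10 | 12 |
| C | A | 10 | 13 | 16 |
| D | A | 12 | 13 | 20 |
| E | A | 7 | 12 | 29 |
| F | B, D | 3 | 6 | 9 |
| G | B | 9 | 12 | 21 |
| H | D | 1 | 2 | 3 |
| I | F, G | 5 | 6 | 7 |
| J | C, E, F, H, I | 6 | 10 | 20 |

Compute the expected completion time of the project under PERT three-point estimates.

49 days

te_A = (5 + 4·8 + 17)/6 = 54/6 = 9
te_B = (8 + 4·10 + 12)/6 = 60/6 = 10
te_C = (10 + 4·13 + 16)/6 = 78/6 = 13
te_D = (12 + 4·13 + 20)/6 = 84/6 = 14
te_E = (7 + 4·12 + 29)/6 = 84/6 = 14
te_F = (3 + 4·6 + 9)/6 = 36/6 = 6
te_G = (9 + 4·12 + 21)/6 = 78/6 = 13
te_H = (1 + 4·2 + 3)/6 = 12/6 = 2
te_I = (5 + 4·6 + 7)/6 = 36/6 = 6
te_J = (6 + 4·10 + 20)/6 = 66/6 = 11

Forward pass:
ES_A = 0; EF_A = 9
ES_B = 9; EF_B = 9+10 = 19
ES_C = 9; EF_C = 9+13 = 22
ES_D = 9; EF_D = 9+14 = 23
ES_E = 9; EF_E = 9+14 = 23
ES_F = max(EF_B=19, EF_D=23) = 23; EF_F = 23+6 = 29
ES_G = 19; EF_G = 19+13 = 32
ES_H = 23; EF_H = 23+2 = 25
ES_I = max(EF_F=29, EF_G=32) = 32; EF_I = 32+6 = 38
ES_J = max(EF_C=22, EF_E=23, EF_F=29, EF_H=25, EF_I=38) = 38; EF_J = 38+11 = 49
Expected project duration μ = 49 days. Critical path: A → B → G → I → J.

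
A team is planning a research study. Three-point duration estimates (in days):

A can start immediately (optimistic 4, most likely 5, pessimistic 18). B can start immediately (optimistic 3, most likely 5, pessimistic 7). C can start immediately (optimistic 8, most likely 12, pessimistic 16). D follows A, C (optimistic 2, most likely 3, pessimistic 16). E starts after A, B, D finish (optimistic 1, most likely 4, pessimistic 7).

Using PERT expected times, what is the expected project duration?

21 days

te_A = (4 + 4·5 + 18)/6 = 42/6 = 7
te_B = (3 + 4·5 + 7)/6 = 30/6 = 5
te_C = (8 + 4·12 + 16)/6 = 72/6 = 12
te_D = (2 + 4·3 + 16)/6 = 30/6 = 5
te_E = (1 + 4·4 + 7)/6 = 24/6 = 4

Forward pass:
ES_A = 0; EF_A = 7
ES_B = 0; EF_B = 5
ES_C = 0; EF_C = 12
ES_D = max(EF_A=7, EF_C=12) = 12; EF_D = 12+5 = 17
ES_E = max(EF_A=7, EF_B=5, EF_D=17) = 17; EF_E = 17+4 = 21
Expected project duration μ = 21 days. Critical path: C → D → E.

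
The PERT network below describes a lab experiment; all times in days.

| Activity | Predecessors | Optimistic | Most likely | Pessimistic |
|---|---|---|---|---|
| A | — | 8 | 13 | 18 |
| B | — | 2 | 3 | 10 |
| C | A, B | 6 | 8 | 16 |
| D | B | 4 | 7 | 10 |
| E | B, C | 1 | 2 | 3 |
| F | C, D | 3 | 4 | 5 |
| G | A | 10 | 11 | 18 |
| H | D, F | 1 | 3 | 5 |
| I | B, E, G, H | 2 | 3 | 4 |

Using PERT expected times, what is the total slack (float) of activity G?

te_A = (8 + 4·13 + 18)/6 = 78/6 = 13
te_B = (2 + 4·3 + 10)/6 = 24/6 = 4
te_C = (6 + 4·8 + 16)/6 = 54/6 = 9
te_D = (4 + 4·7 + 10)/6 = 42/6 = 7
te_E = (1 + 4·2 + 3)/6 = 12/6 = 2
te_F = (3 + 4·4 + 5)/6 = 24/6 = 4
te_G = (10 + 4·11 + 18)/6 = 72/6 = 12
te_H = (1 + 4·3 + 5)/6 = 18/6 = 3
te_I = (2 + 4·3 + 4)/6 = 18/6 = 3

Forward pass:
ES_A = 0; EF_A = 13
ES_B = 0; EF_B = 4
ES_C = max(EF_A=13, EF_B=4) = 13; EF_C = 13+9 = 22
ES_D = 4; EF_D = 4+7 = 11
ES_E = max(EF_B=4, EF_C=22) = 22; EF_E = 22+2 = 24
ES_F = max(EF_C=22, EF_D=11) = 22; EF_F = 22+4 = 26
ES_G = 13; EF_G = 13+12 = 25
ES_H = max(EF_D=11, EF_F=26) = 26; EF_H = 26+3 = 29
ES_I = max(EF_B=4, EF_E=24, EF_G=25, EF_H=29) = 29; EF_I = 29+3 = 32
Expected project duration μ = 32 days. Critical path: A → C → F → H → I.

Backward pass:
LF_I = 32; LS_I = 32−3 = 29
LF_H = LS_I = 29; LS_H = 29−3 = 26
LF_G = LS_I = 29; LS_G = 29−12 = 17
LF_F = LS_H = 26; LS_F = 26−4 = 22
LF_E = LS_I = 29; LS_E = 29−2 = 27
LF_D = min(LS_F=22, LS_H=26) = 22; LS_D = 22−7 = 15
LF_C = min(LS_E=27, LS_F=22) = 22; LS_C = 22−9 = 13
LF_B = min(LS_C=13, LS_D=15, LS_E=27, LS_I=29) = 13; LS_B = 13−4 = 9
LF_A = min(LS_C=13, LS_G=17) = 13; LS_A = 13−13 = 0
Slack_G = LS_G − ES_G = 17 − 13 = 4

4 days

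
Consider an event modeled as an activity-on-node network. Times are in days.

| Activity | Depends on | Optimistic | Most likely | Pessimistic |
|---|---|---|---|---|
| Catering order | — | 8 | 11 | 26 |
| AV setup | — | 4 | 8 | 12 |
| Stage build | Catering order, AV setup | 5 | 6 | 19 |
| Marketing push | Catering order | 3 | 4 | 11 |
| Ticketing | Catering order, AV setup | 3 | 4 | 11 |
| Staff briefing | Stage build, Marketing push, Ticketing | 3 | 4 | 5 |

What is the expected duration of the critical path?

te_Catering order = (8 + 4·11 + 26)/6 = 78/6 = 13
te_AV setup = (4 + 4·8 + 12)/6 = 48/6 = 8
te_Stage build = (5 + 4·6 + 19)/6 = 48/6 = 8
te_Marketing push = (3 + 4·4 + 11)/6 = 30/6 = 5
te_Ticketing = (3 + 4·4 + 11)/6 = 30/6 = 5
te_Staff briefing = (3 + 4·4 + 5)/6 = 24/6 = 4

Forward pass:
ES_Catering order = 0; EF_Catering order = 13
ES_AV setup = 0; EF_AV setup = 8
ES_Stage build = max(EF_Catering order=13, EF_AV setup=8) = 13; EF_Stage build = 13+8 = 21
ES_Marketing push = 13; EF_Marketing push = 13+5 = 18
ES_Ticketing = max(EF_Catering order=13, EF_AV setup=8) = 13; EF_Ticketing = 13+5 = 18
ES_Staff briefing = max(EF_Stage build=21, EF_Marketing push=18, EF_Ticketing=18) = 21; EF_Staff briefing = 21+4 = 25
Expected project duration μ = 25 days. Critical path: Catering order → Stage build → Staff briefing.

25 days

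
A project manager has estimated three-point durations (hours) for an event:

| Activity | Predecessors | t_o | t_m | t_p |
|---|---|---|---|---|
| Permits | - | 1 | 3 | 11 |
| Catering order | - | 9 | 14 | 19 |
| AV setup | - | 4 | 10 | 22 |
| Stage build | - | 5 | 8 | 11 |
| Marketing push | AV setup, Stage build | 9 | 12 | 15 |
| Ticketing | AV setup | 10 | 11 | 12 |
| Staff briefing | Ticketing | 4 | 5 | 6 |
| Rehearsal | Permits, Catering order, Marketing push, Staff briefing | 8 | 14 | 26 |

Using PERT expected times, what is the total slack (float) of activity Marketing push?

4 hours

te_Permits = (1 + 4·3 + 11)/6 = 24/6 = 4
te_Catering order = (9 + 4·14 + 19)/6 = 84/6 = 14
te_AV setup = (4 + 4·10 + 22)/6 = 66/6 = 11
te_Stage build = (5 + 4·8 + 11)/6 = 48/6 = 8
te_Marketing push = (9 + 4·12 + 15)/6 = 72/6 = 12
te_Ticketing = (10 + 4·11 + 12)/6 = 66/6 = 11
te_Staff briefing = (4 + 4·5 + 6)/6 = 30/6 = 5
te_Rehearsal = (8 + 4·14 + 26)/6 = 90/6 = 15

Forward pass:
ES_Permits = 0; EF_Permits = 4
ES_Catering order = 0; EF_Catering order = 14
ES_AV setup = 0; EF_AV setup = 11
ES_Stage build = 0; EF_Stage build = 8
ES_Marketing push = max(EF_AV setup=11, EF_Stage build=8) = 11; EF_Marketing push = 11+12 = 23
ES_Ticketing = 11; EF_Ticketing = 11+11 = 22
ES_Staff briefing = 22; EF_Staff briefing = 22+5 = 27
ES_Rehearsal = max(EF_Permits=4, EF_Catering order=14, EF_Marketing push=23, EF_Staff briefing=27) = 27; EF_Rehearsal = 27+15 = 42
Expected project duration μ = 42 hours. Critical path: AV setup → Ticketing → Staff briefing → Rehearsal.

Backward pass:
LF_Rehearsal = 42; LS_Rehearsal = 42−15 = 27
LF_Staff briefing = LS_Rehearsal = 27; LS_Staff briefing = 27−5 = 22
LF_Ticketing = LS_Staff briefing = 22; LS_Ticketing = 22−11 = 11
LF_Marketing push = LS_Rehearsal = 27; LS_Marketing push = 27−12 = 15
LF_Stage build = LS_Marketing push = 15; LS_Stage build = 15−8 = 7
LF_AV setup = min(LS_Marketing push=15, LS_Ticketing=11) = 11; LS_AV setup = 11−11 = 0
LF_Catering order = LS_Rehearsal = 27; LS_Catering order = 27−14 = 13
LF_Permits = LS_Rehearsal = 27; LS_Permits = 27−4 = 23
Slack_Marketing push = LS_Marketing push − ES_Marketing push = 15 − 11 = 4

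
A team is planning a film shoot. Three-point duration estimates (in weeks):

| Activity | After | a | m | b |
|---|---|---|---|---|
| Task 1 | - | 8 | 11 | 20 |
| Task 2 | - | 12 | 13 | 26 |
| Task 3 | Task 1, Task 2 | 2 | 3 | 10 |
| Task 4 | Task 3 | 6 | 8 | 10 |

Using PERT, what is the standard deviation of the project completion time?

te_Task 1 = (8 + 4·11 + 20)/6 = 72/6 = 12; σ²_Task 1 = ((20−8)/6)² = 4.000
te_Task 2 = (12 + 4·13 + 26)/6 = 90/6 = 15; σ²_Task 2 = ((26−12)/6)² = 5.444
te_Task 3 = (2 + 4·3 + 10)/6 = 24/6 = 4; σ²_Task 3 = ((10−2)/6)² = 1.778
te_Task 4 = (6 + 4·8 + 10)/6 = 48/6 = 8; σ²_Task 4 = ((10−6)/6)² = 0.444

Forward pass:
ES_Task 1 = 0; EF_Task 1 = 12
ES_Task 2 = 0; EF_Task 2 = 15
ES_Task 3 = max(EF_Task 1=12, EF_Task 2=15) = 15; EF_Task 3 = 15+4 = 19
ES_Task 4 = 19; EF_Task 4 = 19+8 = 27
Expected project duration μ = 27 weeks. Critical path: Task 2 → Task 3 → Task 4.

Variance along critical path = 5.444 + 1.778 + 0.444 = 7.667
σ = √7.667 = 2.769 weeks

2.77 weeks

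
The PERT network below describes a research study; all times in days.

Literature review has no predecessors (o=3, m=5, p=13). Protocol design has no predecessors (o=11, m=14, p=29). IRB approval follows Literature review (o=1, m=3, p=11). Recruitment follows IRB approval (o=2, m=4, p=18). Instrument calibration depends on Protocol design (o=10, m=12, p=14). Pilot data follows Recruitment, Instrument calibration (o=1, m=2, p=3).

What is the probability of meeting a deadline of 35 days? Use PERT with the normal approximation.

te_Literature review = (3 + 4·5 + 13)/6 = 36/6 = 6; σ²_Literature review = ((13−3)/6)² = 2.778
te_Protocol design = (11 + 4·14 + 29)/6 = 96/6 = 16; σ²_Protocol design = ((29−11)/6)² = 9.000
te_IRB approval = (1 + 4·3 + 11)/6 = 24/6 = 4; σ²_IRB approval = ((11−1)/6)² = 2.778
te_Recruitment = (2 + 4·4 + 18)/6 = 36/6 = 6; σ²_Recruitment = ((18−2)/6)² = 7.111
te_Instrument calibration = (10 + 4·12 + 14)/6 = 72/6 = 12; σ²_Instrument calibration = ((14−10)/6)² = 0.444
te_Pilot data = (1 + 4·2 + 3)/6 = 12/6 = 2; σ²_Pilot data = ((3−1)/6)² = 0.111

Forward pass:
ES_Literature review = 0; EF_Literature review = 6
ES_Protocol design = 0; EF_Protocol design = 16
ES_IRB approval = 6; EF_IRB approval = 6+4 = 10
ES_Recruitment = 10; EF_Recruitment = 10+6 = 16
ES_Instrument calibration = 16; EF_Instrument calibration = 16+12 = 28
ES_Pilot data = max(EF_Recruitment=16, EF_Instrument calibration=28) = 28; EF_Pilot data = 28+2 = 30
Expected project duration μ = 30 days. Critical path: Protocol design → Instrument calibration → Pilot data.

Variance along critical path = 9.000 + 0.444 + 0.111 = 9.556; σ = √9.556 = 3.091 days.
Z = (35 − 30) / 3.091 = 1.617
P(T ≤ 35) = Φ(1.617) ≈ 0.947

0.947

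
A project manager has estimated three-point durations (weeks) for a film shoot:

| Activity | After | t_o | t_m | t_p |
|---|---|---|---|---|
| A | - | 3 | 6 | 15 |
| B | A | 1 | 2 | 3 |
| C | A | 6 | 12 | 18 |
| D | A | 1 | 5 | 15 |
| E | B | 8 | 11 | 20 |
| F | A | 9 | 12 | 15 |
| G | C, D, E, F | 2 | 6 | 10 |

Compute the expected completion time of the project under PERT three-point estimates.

27 weeks

te_A = (3 + 4·6 + 15)/6 = 42/6 = 7
te_B = (1 + 4·2 + 3)/6 = 12/6 = 2
te_C = (6 + 4·12 + 18)/6 = 72/6 = 12
te_D = (1 + 4·5 + 15)/6 = 36/6 = 6
te_E = (8 + 4·11 + 20)/6 = 72/6 = 12
te_F = (9 + 4·12 + 15)/6 = 72/6 = 12
te_G = (2 + 4·6 + 10)/6 = 36/6 = 6

Forward pass:
ES_A = 0; EF_A = 7
ES_B = 7; EF_B = 7+2 = 9
ES_C = 7; EF_C = 7+12 = 19
ES_D = 7; EF_D = 7+6 = 13
ES_E = 9; EF_E = 9+12 = 21
ES_F = 7; EF_F = 7+12 = 19
ES_G = max(EF_C=19, EF_D=13, EF_E=21, EF_F=19) = 21; EF_G = 21+6 = 27
Expected project duration μ = 27 weeks. Critical path: A → B → E → G.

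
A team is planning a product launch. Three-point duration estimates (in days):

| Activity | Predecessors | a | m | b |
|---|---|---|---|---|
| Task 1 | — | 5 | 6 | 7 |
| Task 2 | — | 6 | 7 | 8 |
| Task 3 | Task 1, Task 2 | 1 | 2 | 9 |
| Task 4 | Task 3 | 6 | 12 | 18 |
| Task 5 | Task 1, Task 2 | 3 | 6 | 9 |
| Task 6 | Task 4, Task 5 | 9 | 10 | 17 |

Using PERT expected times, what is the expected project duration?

33 days

te_Task 1 = (5 + 4·6 + 7)/6 = 36/6 = 6
te_Task 2 = (6 + 4·7 + 8)/6 = 42/6 = 7
te_Task 3 = (1 + 4·2 + 9)/6 = 18/6 = 3
te_Task 4 = (6 + 4·12 + 18)/6 = 72/6 = 12
te_Task 5 = (3 + 4·6 + 9)/6 = 36/6 = 6
te_Task 6 = (9 + 4·10 + 17)/6 = 66/6 = 11

Forward pass:
ES_Task 1 = 0; EF_Task 1 = 6
ES_Task 2 = 0; EF_Task 2 = 7
ES_Task 3 = max(EF_Task 1=6, EF_Task 2=7) = 7; EF_Task 3 = 7+3 = 10
ES_Task 4 = 10; EF_Task 4 = 10+12 = 22
ES_Task 5 = max(EF_Task 1=6, EF_Task 2=7) = 7; EF_Task 5 = 7+6 = 13
ES_Task 6 = max(EF_Task 4=22, EF_Task 5=13) = 22; EF_Task 6 = 22+11 = 33
Expected project duration μ = 33 days. Critical path: Task 2 → Task 3 → Task 4 → Task 6.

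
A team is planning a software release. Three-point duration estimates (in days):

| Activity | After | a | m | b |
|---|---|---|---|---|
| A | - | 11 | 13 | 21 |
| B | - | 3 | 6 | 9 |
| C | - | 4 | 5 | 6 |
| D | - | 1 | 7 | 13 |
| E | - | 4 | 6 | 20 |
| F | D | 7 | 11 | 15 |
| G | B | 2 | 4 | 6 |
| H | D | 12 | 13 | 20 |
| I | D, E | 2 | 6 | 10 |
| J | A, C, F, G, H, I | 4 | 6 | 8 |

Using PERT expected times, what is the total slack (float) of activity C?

te_A = (11 + 4·13 + 21)/6 = 84/6 = 14
te_B = (3 + 4·6 + 9)/6 = 36/6 = 6
te_C = (4 + 4·5 + 6)/6 = 30/6 = 5
te_D = (1 + 4·7 + 13)/6 = 42/6 = 7
te_E = (4 + 4·6 + 20)/6 = 48/6 = 8
te_F = (7 + 4·11 + 15)/6 = 66/6 = 11
te_G = (2 + 4·4 + 6)/6 = 24/6 = 4
te_H = (12 + 4·13 + 20)/6 = 84/6 = 14
te_I = (2 + 4·6 + 10)/6 = 36/6 = 6
te_J = (4 + 4·6 + 8)/6 = 36/6 = 6

Forward pass:
ES_A = 0; EF_A = 14
ES_B = 0; EF_B = 6
ES_C = 0; EF_C = 5
ES_D = 0; EF_D = 7
ES_E = 0; EF_E = 8
ES_F = 7; EF_F = 7+11 = 18
ES_G = 6; EF_G = 6+4 = 10
ES_H = 7; EF_H = 7+14 = 21
ES_I = max(EF_D=7, EF_E=8) = 8; EF_I = 8+6 = 14
ES_J = max(EF_A=14, EF_C=5, EF_F=18, EF_G=10, EF_H=21, EF_I=14) = 21; EF_J = 21+6 = 27
Expected project duration μ = 27 days. Critical path: D → H → J.

Backward pass:
LF_J = 27; LS_J = 27−6 = 21
LF_I = LS_J = 21; LS_I = 21−6 = 15
LF_H = LS_J = 21; LS_H = 21−14 = 7
LF_G = LS_J = 21; LS_G = 21−4 = 17
LF_F = LS_J = 21; LS_F = 21−11 = 10
LF_E = LS_I = 15; LS_E = 15−8 = 7
LF_D = min(LS_F=10, LS_H=7, LS_I=15) = 7; LS_D = 7−7 = 0
LF_C = LS_J = 21; LS_C = 21−5 = 16
LF_B = LS_G = 17; LS_B = 17−6 = 11
LF_A = LS_J = 21; LS_A = 21−14 = 7
Slack_C = LS_C − ES_C = 16 − 0 = 16

16 days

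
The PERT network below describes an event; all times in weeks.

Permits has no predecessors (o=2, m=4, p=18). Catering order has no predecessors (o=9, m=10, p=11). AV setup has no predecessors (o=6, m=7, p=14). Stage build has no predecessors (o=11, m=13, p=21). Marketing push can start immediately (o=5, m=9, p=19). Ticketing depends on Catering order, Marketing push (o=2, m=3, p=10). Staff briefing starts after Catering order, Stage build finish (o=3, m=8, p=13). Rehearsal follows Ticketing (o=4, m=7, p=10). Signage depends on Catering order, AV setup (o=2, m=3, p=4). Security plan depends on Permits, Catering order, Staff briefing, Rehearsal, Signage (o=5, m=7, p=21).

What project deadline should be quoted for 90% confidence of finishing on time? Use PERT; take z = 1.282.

te_Permits = (2 + 4·4 + 18)/6 = 36/6 = 6; σ²_Permits = ((18−2)/6)² = 7.111
te_Catering order = (9 + 4·10 + 11)/6 = 60/6 = 10; σ²_Catering order = ((11−9)/6)² = 0.111
te_AV setup = (6 + 4·7 + 14)/6 = 48/6 = 8; σ²_AV setup = ((14−6)/6)² = 1.778
te_Stage build = (11 + 4·13 + 21)/6 = 84/6 = 14; σ²_Stage build = ((21−11)/6)² = 2.778
te_Marketing push = (5 + 4·9 + 19)/6 = 60/6 = 10; σ²_Marketing push = ((19−5)/6)² = 5.444
te_Ticketing = (2 + 4·3 + 10)/6 = 24/6 = 4; σ²_Ticketing = ((10−2)/6)² = 1.778
te_Staff briefing = (3 + 4·8 + 13)/6 = 48/6 = 8; σ²_Staff briefing = ((13−3)/6)² = 2.778
te_Rehearsal = (4 + 4·7 + 10)/6 = 42/6 = 7; σ²_Rehearsal = ((10−4)/6)² = 1.000
te_Signage = (2 + 4·3 + 4)/6 = 18/6 = 3; σ²_Signage = ((4−2)/6)² = 0.111
te_Security plan = (5 + 4·7 + 21)/6 = 54/6 = 9; σ²_Security plan = ((21−5)/6)² = 7.111

Forward pass:
ES_Permits = 0; EF_Permits = 6
ES_Catering order = 0; EF_Catering order = 10
ES_AV setup = 0; EF_AV setup = 8
ES_Stage build = 0; EF_Stage build = 14
ES_Marketing push = 0; EF_Marketing push = 10
ES_Ticketing = max(EF_Catering order=10, EF_Marketing push=10) = 10; EF_Ticketing = 10+4 = 14
ES_Staff briefing = max(EF_Catering order=10, EF_Stage build=14) = 14; EF_Staff briefing = 14+8 = 22
ES_Rehearsal = 14; EF_Rehearsal = 14+7 = 21
ES_Signage = max(EF_Catering order=10, EF_AV setup=8) = 10; EF_Signage = 10+3 = 13
ES_Security plan = max(EF_Permits=6, EF_Catering order=10, EF_Staff briefing=22, EF_Rehearsal=21, EF_Signage=13) = 22; EF_Security plan = 22+9 = 31
Expected project duration μ = 31 weeks. Critical path: Stage build → Staff briefing → Security plan.

Variance along critical path = 2.778 + 2.778 + 7.111 = 12.667; σ = 3.559 weeks.
D = μ + z·σ = 31 + 1.282·3.559 = 35.6 weeks

35.6 weeks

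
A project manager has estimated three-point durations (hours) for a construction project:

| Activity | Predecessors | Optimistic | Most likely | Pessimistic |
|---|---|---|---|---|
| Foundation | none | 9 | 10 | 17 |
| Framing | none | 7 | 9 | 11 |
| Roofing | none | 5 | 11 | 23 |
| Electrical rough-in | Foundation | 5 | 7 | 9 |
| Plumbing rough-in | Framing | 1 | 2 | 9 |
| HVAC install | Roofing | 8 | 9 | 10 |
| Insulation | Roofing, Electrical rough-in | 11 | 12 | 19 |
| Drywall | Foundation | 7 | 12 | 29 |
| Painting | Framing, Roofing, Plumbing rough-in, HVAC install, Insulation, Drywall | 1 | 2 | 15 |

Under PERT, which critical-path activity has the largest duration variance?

Painting

te_Foundation = (9 + 4·10 + 17)/6 = 66/6 = 11; σ²_Foundation = ((17−9)/6)² = 1.778
te_Framing = (7 + 4·9 + 11)/6 = 54/6 = 9; σ²_Framing = ((11−7)/6)² = 0.444
te_Roofing = (5 + 4·11 + 23)/6 = 72/6 = 12; σ²_Roofing = ((23−5)/6)² = 9.000
te_Electrical rough-in = (5 + 4·7 + 9)/6 = 42/6 = 7; σ²_Electrical rough-in = ((9−5)/6)² = 0.444
te_Plumbing rough-in = (1 + 4·2 + 9)/6 = 18/6 = 3; σ²_Plumbing rough-in = ((9−1)/6)² = 1.778
te_HVAC install = (8 + 4·9 + 10)/6 = 54/6 = 9; σ²_HVAC install = ((10−8)/6)² = 0.111
te_Insulation = (11 + 4·12 + 19)/6 = 78/6 = 13; σ²_Insulation = ((19−11)/6)² = 1.778
te_Drywall = (7 + 4·12 + 29)/6 = 84/6 = 14; σ²_Drywall = ((29−7)/6)² = 13.444
te_Painting = (1 + 4·2 + 15)/6 = 24/6 = 4; σ²_Painting = ((15−1)/6)² = 5.444

Forward pass:
ES_Foundation = 0; EF_Foundation = 11
ES_Framing = 0; EF_Framing = 9
ES_Roofing = 0; EF_Roofing = 12
ES_Electrical rough-in = 11; EF_Electrical rough-in = 11+7 = 18
ES_Plumbing rough-in = 9; EF_Plumbing rough-in = 9+3 = 12
ES_HVAC install = 12; EF_HVAC install = 12+9 = 21
ES_Insulation = max(EF_Roofing=12, EF_Electrical rough-in=18) = 18; EF_Insulation = 18+13 = 31
ES_Drywall = 11; EF_Drywall = 11+14 = 25
ES_Painting = max(EF_Framing=9, EF_Roofing=12, EF_Plumbing rough-in=12, EF_HVAC install=21, EF_Insulation=31, EF_Drywall=25) = 31; EF_Painting = 31+4 = 35
Expected project duration μ = 35 hours. Critical path: Foundation → Electrical rough-in → Insulation → Painting.

Variances on critical path: σ²_Foundation=1.778, σ²_Electrical rough-in=0.444, σ²_Insulation=1.778, σ²_Painting=5.444.
Largest is σ²_Painting = 5.444.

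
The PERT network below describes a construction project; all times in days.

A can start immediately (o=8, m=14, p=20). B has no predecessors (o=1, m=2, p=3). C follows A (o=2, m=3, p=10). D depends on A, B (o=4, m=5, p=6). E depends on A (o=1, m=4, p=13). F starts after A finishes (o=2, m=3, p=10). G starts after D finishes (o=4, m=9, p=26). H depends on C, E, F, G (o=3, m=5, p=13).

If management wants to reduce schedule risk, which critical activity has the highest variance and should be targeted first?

te_A = (8 + 4·14 + 20)/6 = 84/6 = 14; σ²_A = ((20−8)/6)² = 4.000
te_B = (1 + 4·2 + 3)/6 = 12/6 = 2; σ²_B = ((3−1)/6)² = 0.111
te_C = (2 + 4·3 + 10)/6 = 24/6 = 4; σ²_C = ((10−2)/6)² = 1.778
te_D = (4 + 4·5 + 6)/6 = 30/6 = 5; σ²_D = ((6−4)/6)² = 0.111
te_E = (1 + 4·4 + 13)/6 = 30/6 = 5; σ²_E = ((13−1)/6)² = 4.000
te_F = (2 + 4·3 + 10)/6 = 24/6 = 4; σ²_F = ((10−2)/6)² = 1.778
te_G = (4 + 4·9 + 26)/6 = 66/6 = 11; σ²_G = ((26−4)/6)² = 13.444
te_H = (3 + 4·5 + 13)/6 = 36/6 = 6; σ²_H = ((13−3)/6)² = 2.778

Forward pass:
ES_A = 0; EF_A = 14
ES_B = 0; EF_B = 2
ES_C = 14; EF_C = 14+4 = 18
ES_D = max(EF_A=14, EF_B=2) = 14; EF_D = 14+5 = 19
ES_E = 14; EF_E = 14+5 = 19
ES_F = 14; EF_F = 14+4 = 18
ES_G = 19; EF_G = 19+11 = 30
ES_H = max(EF_C=18, EF_E=19, EF_F=18, EF_G=30) = 30; EF_H = 30+6 = 36
Expected project duration μ = 36 days. Critical path: A → D → G → H.

Variances on critical path: σ²_A=4.000, σ²_D=0.111, σ²_G=13.444, σ²_H=2.778.
Largest is σ²_G = 13.444.

G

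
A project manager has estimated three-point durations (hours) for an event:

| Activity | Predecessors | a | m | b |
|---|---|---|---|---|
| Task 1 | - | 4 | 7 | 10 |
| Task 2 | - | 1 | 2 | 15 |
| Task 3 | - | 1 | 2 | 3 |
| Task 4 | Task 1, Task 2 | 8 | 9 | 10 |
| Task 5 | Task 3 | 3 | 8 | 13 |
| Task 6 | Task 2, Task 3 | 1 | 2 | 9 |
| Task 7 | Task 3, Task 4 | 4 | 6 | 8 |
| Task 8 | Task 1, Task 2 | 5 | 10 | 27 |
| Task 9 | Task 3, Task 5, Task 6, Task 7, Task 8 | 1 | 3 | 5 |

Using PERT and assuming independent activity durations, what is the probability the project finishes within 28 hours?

te_Task 1 = (4 + 4·7 + 10)/6 = 42/6 = 7; σ²_Task 1 = ((10−4)/6)² = 1.000
te_Task 2 = (1 + 4·2 + 15)/6 = 24/6 = 4; σ²_Task 2 = ((15−1)/6)² = 5.444
te_Task 3 = (1 + 4·2 + 3)/6 = 12/6 = 2; σ²_Task 3 = ((3−1)/6)² = 0.111
te_Task 4 = (8 + 4·9 + 10)/6 = 54/6 = 9; σ²_Task 4 = ((10−8)/6)² = 0.111
te_Task 5 = (3 + 4·8 + 13)/6 = 48/6 = 8; σ²_Task 5 = ((13−3)/6)² = 2.778
te_Task 6 = (1 + 4·2 + 9)/6 = 18/6 = 3; σ²_Task 6 = ((9−1)/6)² = 1.778
te_Task 7 = (4 + 4·6 + 8)/6 = 36/6 = 6; σ²_Task 7 = ((8−4)/6)² = 0.444
te_Task 8 = (5 + 4·10 + 27)/6 = 72/6 = 12; σ²_Task 8 = ((27−5)/6)² = 13.444
te_Task 9 = (1 + 4·3 + 5)/6 = 18/6 = 3; σ²_Task 9 = ((5−1)/6)² = 0.444

Forward pass:
ES_Task 1 = 0; EF_Task 1 = 7
ES_Task 2 = 0; EF_Task 2 = 4
ES_Task 3 = 0; EF_Task 3 = 2
ES_Task 4 = max(EF_Task 1=7, EF_Task 2=4) = 7; EF_Task 4 = 7+9 = 16
ES_Task 5 = 2; EF_Task 5 = 2+8 = 10
ES_Task 6 = max(EF_Task 2=4, EF_Task 3=2) = 4; EF_Task 6 = 4+3 = 7
ES_Task 7 = max(EF_Task 3=2, EF_Task 4=16) = 16; EF_Task 7 = 16+6 = 22
ES_Task 8 = max(EF_Task 1=7, EF_Task 2=4) = 7; EF_Task 8 = 7+12 = 19
ES_Task 9 = max(EF_Task 3=2, EF_Task 5=10, EF_Task 6=7, EF_Task 7=22, EF_Task 8=19) = 22; EF_Task 9 = 22+3 = 25
Expected project duration μ = 25 hours. Critical path: Task 1 → Task 4 → Task 7 → Task 9.

Variance along critical path = 1.000 + 0.111 + 0.444 + 0.444 = 2.000; σ = √2.000 = 1.414 hours.
Z = (28 − 25) / 1.414 = 2.121
P(T ≤ 28) = Φ(2.121) ≈ 0.983

0.983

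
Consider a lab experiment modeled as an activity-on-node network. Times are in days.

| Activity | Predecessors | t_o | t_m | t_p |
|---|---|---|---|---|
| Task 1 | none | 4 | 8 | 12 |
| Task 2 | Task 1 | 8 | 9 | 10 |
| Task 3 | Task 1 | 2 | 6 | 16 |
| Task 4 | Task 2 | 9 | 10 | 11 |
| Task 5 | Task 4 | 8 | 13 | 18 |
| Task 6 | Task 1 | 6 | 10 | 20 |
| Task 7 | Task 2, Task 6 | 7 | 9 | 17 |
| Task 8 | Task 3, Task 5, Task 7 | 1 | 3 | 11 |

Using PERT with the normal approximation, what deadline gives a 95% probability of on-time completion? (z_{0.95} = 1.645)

48.5 days

te_Task 1 = (4 + 4·8 + 12)/6 = 48/6 = 8; σ²_Task 1 = ((12−4)/6)² = 1.778
te_Task 2 = (8 + 4·9 + 10)/6 = 54/6 = 9; σ²_Task 2 = ((10−8)/6)² = 0.111
te_Task 3 = (2 + 4·6 + 16)/6 = 42/6 = 7; σ²_Task 3 = ((16−2)/6)² = 5.444
te_Task 4 = (9 + 4·10 + 11)/6 = 60/6 = 10; σ²_Task 4 = ((11−9)/6)² = 0.111
te_Task 5 = (8 + 4·13 + 18)/6 = 78/6 = 13; σ²_Task 5 = ((18−8)/6)² = 2.778
te_Task 6 = (6 + 4·10 + 20)/6 = 66/6 = 11; σ²_Task 6 = ((20−6)/6)² = 5.444
te_Task 7 = (7 + 4·9 + 17)/6 = 60/6 = 10; σ²_Task 7 = ((17−7)/6)² = 2.778
te_Task 8 = (1 + 4·3 + 11)/6 = 24/6 = 4; σ²_Task 8 = ((11−1)/6)² = 2.778

Forward pass:
ES_Task 1 = 0; EF_Task 1 = 8
ES_Task 2 = 8; EF_Task 2 = 8+9 = 17
ES_Task 3 = 8; EF_Task 3 = 8+7 = 15
ES_Task 4 = 17; EF_Task 4 = 17+10 = 27
ES_Task 5 = 27; EF_Task 5 = 27+13 = 40
ES_Task 6 = 8; EF_Task 6 = 8+11 = 19
ES_Task 7 = max(EF_Task 2=17, EF_Task 6=19) = 19; EF_Task 7 = 19+10 = 29
ES_Task 8 = max(EF_Task 3=15, EF_Task 5=40, EF_Task 7=29) = 40; EF_Task 8 = 40+4 = 44
Expected project duration μ = 44 days. Critical path: Task 1 → Task 2 → Task 4 → Task 5 → Task 8.

Variance along critical path = 1.778 + 0.111 + 0.111 + 2.778 + 2.778 = 7.556; σ = 2.749 days.
D = μ + z·σ = 44 + 1.645·2.749 = 48.5 days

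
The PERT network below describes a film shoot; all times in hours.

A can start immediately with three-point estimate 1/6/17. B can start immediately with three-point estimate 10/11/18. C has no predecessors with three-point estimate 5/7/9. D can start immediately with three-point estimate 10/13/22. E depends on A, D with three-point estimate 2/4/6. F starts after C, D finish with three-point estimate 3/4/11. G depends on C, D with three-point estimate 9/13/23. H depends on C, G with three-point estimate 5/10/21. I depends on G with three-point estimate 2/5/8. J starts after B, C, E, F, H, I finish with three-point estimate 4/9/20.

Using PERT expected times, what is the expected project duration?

49 hours

te_A = (1 + 4·6 + 17)/6 = 42/6 = 7
te_B = (10 + 4·11 + 18)/6 = 72/6 = 12
te_C = (5 + 4·7 + 9)/6 = 42/6 = 7
te_D = (10 + 4·13 + 22)/6 = 84/6 = 14
te_E = (2 + 4·4 + 6)/6 = 24/6 = 4
te_F = (3 + 4·4 + 11)/6 = 30/6 = 5
te_G = (9 + 4·13 + 23)/6 = 84/6 = 14
te_H = (5 + 4·10 + 21)/6 = 66/6 = 11
te_I = (2 + 4·5 + 8)/6 = 30/6 = 5
te_J = (4 + 4·9 + 20)/6 = 60/6 = 10

Forward pass:
ES_A = 0; EF_A = 7
ES_B = 0; EF_B = 12
ES_C = 0; EF_C = 7
ES_D = 0; EF_D = 14
ES_E = max(EF_A=7, EF_D=14) = 14; EF_E = 14+4 = 18
ES_F = max(EF_C=7, EF_D=14) = 14; EF_F = 14+5 = 19
ES_G = max(EF_C=7, EF_D=14) = 14; EF_G = 14+14 = 28
ES_H = max(EF_C=7, EF_G=28) = 28; EF_H = 28+11 = 39
ES_I = 28; EF_I = 28+5 = 33
ES_J = max(EF_B=12, EF_C=7, EF_E=18, EF_F=19, EF_H=39, EF_I=33) = 39; EF_J = 39+10 = 49
Expected project duration μ = 49 hours. Critical path: D → G → H → J.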